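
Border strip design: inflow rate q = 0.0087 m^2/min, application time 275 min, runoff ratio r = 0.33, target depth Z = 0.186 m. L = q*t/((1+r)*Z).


L = q*t/((1+r)*Z)
L = 0.0087*275/((1+0.33)*0.186)
L = 2.3925/0.24738

9.6714 m


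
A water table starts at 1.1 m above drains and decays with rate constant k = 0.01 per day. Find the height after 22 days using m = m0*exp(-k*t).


m = m0 * exp(-k*t)
m = 1.1 * exp(-0.01 * 22)
m = 1.1 * exp(-0.2200)

0.8828 m


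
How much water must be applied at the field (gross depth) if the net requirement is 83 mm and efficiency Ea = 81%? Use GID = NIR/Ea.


Ea = 81% = 0.81
GID = NIR / Ea = 83 / 0.81 = 102.4691 mm

102.4691 mm


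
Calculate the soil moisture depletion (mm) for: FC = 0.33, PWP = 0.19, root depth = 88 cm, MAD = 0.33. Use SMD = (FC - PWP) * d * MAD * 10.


SMD = (FC - PWP) * d * MAD * 10
SMD = (0.33 - 0.19) * 88 * 0.33 * 10
SMD = 0.1400 * 88 * 0.33 * 10

40.6560 mm


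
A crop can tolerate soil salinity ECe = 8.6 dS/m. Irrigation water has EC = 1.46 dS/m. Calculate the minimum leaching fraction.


LR = ECiw / (5*ECe - ECiw)
LR = 1.46 / (5*8.6 - 1.46)
LR = 1.46 / 41.5400

0.0351


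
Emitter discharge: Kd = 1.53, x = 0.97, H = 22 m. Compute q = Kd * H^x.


q = Kd * H^x = 1.53 * 22^0.97 = 1.53 * 20.051645

30.6790 L/h


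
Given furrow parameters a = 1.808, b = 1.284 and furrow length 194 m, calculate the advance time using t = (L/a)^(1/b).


t = (L/a)^(1/b)
t = (194/1.808)^(1/1.284)
t = 107.300885^(1/1.284)

38.1476 min


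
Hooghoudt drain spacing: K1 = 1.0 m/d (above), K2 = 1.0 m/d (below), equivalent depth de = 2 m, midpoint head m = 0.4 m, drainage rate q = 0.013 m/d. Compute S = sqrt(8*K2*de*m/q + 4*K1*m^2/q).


S^2 = 8*K2*de*m/q + 4*K1*m^2/q
S^2 = 8*1.0*2*0.4/0.013 + 4*1.0*0.4^2/0.013
S = sqrt(541.5385)

23.2710 m


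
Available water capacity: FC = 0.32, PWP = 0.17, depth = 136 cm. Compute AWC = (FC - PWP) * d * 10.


AWC = (FC - PWP) * d * 10
AWC = (0.32 - 0.17) * 136 * 10
AWC = 0.1500 * 136 * 10

204.0000 mm


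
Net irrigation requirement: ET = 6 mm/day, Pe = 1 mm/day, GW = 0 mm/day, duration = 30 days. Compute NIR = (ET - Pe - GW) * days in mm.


Daily deficit = ET - Pe - GW = 6 - 1 - 0 = 5 mm/day
NIR = 5 * 30 = 150 mm

150.0000 mm


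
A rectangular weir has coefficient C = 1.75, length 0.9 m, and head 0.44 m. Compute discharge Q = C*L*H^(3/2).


Q = C * L * H^(3/2) = 1.75 * 0.9 * 0.44^1.5 = 1.75 * 0.9 * 0.291863

0.4597 m^3/s


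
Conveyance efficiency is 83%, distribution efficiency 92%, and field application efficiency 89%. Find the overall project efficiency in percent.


Ec = 0.83, Eb = 0.92, Ea = 0.89
E = 0.83 * 0.92 * 0.89 * 100 = 67.9604%

67.9604 %


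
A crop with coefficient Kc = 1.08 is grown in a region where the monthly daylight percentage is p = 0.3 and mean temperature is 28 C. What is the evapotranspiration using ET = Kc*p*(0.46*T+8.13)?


ET = Kc * p * (0.46*T + 8.13)
ET = 1.08 * 0.3 * (0.46*28 + 8.13)
ET = 1.08 * 0.3 * 21.0100

6.8072 mm/day


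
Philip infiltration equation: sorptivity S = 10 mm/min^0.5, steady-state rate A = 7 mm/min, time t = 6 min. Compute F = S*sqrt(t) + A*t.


F = S*sqrt(t) + A*t
F = 10*sqrt(6) + 7*6
F = 10*2.449490 + 42

66.4949 mm


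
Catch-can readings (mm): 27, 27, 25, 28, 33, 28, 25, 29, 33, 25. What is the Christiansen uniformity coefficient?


mean = 28.000000 mm
MAD = 2.200000 mm
CU = (1 - 2.200000/28.000000)*100

92.1429 %


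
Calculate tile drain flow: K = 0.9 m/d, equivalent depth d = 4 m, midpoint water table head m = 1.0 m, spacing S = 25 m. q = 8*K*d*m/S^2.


q = 8*K*d*m/S^2
q = 8*0.9*4*1.0/25^2
q = 28.8000 / 625

0.0461 m/d


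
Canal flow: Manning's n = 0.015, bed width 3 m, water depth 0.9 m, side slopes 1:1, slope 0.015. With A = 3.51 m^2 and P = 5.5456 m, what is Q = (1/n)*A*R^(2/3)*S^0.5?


R = A/P = 3.51/5.5456 = 0.632934
Q = (1/0.015) * 3.51 * 0.632934^(2/3) * 0.015^0.5

21.1268 m^3/s


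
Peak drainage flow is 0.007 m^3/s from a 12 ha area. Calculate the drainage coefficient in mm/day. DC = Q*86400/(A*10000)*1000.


DC = Q * 86400 / (A * 10000) * 1000
DC = 0.007 * 86400 / (12 * 10000) * 1000
DC = 604800.0000 / 120000

5.0400 mm/day


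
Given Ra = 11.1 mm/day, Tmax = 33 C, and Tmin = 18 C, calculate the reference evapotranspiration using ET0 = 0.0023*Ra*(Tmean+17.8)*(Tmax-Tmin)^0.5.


Tmean = (Tmax + Tmin)/2 = (33 + 18)/2 = 25.5
ET0 = 0.0023 * 11.1 * (25.5 + 17.8) * sqrt(33 - 18)
ET0 = 0.0023 * 11.1 * 43.3 * 3.872983

4.2814 mm/day


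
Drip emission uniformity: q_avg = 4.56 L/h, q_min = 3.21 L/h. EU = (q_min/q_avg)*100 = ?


EU = (q_min/q_avg)*100 = (3.21/4.56)*100 = 70.3947%

70.3947 %


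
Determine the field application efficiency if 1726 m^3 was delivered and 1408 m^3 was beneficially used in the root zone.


Ea = V_root / V_field * 100 = 1408 / 1726 * 100 = 81.5759%

81.5759 %


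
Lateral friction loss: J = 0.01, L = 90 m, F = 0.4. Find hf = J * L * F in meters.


hf = J * L * F = 0.01 * 90 * 0.4 = 0.3600 m

0.3600 m


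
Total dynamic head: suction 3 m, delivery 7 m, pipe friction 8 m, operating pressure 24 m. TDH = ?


TDH = Hs + Hd + hf + Hp = 3 + 7 + 8 + 24 = 42

42 m


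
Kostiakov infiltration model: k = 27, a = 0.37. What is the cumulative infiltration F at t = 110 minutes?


F = k * t^a = 27 * 110^0.37
F = 27 * 5.692661

153.7018 mm


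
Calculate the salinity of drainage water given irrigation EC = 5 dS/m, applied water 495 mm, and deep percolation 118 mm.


EC_dw = EC_iw * D_iw / D_dw
EC_dw = 5 * 495 / 118
EC_dw = 2475 / 118

20.9746 dS/m


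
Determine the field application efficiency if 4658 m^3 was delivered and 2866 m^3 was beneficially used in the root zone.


Ea = V_root / V_field * 100 = 2866 / 4658 * 100 = 61.5286%

61.5286 %


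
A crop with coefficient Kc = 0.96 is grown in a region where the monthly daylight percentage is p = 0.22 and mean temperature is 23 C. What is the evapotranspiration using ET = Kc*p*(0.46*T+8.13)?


ET = Kc * p * (0.46*T + 8.13)
ET = 0.96 * 0.22 * (0.46*23 + 8.13)
ET = 0.96 * 0.22 * 18.7100

3.9516 mm/day


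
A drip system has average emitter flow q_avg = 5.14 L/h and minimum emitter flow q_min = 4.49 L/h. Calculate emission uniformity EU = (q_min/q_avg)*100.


EU = (q_min/q_avg)*100 = (4.49/5.14)*100 = 87.3541%

87.3541 %


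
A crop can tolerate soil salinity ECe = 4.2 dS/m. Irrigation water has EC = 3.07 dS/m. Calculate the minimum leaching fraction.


LR = ECiw / (5*ECe - ECiw)
LR = 3.07 / (5*4.2 - 3.07)
LR = 3.07 / 17.9300

0.1712


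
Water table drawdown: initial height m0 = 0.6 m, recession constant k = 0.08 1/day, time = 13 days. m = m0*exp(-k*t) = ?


m = m0 * exp(-k*t)
m = 0.6 * exp(-0.08 * 13)
m = 0.6 * exp(-1.0400)

0.2121 m


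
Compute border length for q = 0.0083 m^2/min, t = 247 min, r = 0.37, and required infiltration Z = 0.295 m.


L = q*t/((1+r)*Z)
L = 0.0083*247/((1+0.37)*0.295)
L = 2.0501/0.40415

5.0726 m


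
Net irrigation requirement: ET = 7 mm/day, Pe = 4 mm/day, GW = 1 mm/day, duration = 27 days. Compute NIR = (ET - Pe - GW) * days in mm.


Daily deficit = ET - Pe - GW = 7 - 4 - 1 = 2 mm/day
NIR = 2 * 27 = 54 mm

54.0000 mm


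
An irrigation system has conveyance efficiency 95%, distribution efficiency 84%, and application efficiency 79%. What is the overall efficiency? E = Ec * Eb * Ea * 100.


Ec = 0.95, Eb = 0.84, Ea = 0.79
E = 0.95 * 0.84 * 0.79 * 100 = 63.0420%

63.0420 %


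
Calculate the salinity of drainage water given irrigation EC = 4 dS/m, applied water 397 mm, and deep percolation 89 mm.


EC_dw = EC_iw * D_iw / D_dw
EC_dw = 4 * 397 / 89
EC_dw = 1588 / 89

17.8427 dS/m


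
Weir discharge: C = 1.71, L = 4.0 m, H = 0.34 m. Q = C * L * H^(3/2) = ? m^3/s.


Q = C * L * H^(3/2) = 1.71 * 4.0 * 0.34^1.5 = 1.71 * 4.0 * 0.198252

1.3560 m^3/s


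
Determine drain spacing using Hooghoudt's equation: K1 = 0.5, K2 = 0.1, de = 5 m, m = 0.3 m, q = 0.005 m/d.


S^2 = 8*K2*de*m/q + 4*K1*m^2/q
S^2 = 8*0.1*5*0.3/0.005 + 4*0.5*0.3^2/0.005
S = sqrt(276.0000)

16.6132 m


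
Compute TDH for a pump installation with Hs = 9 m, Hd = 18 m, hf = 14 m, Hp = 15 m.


TDH = Hs + Hd + hf + Hp = 9 + 18 + 14 + 15 = 56

56 m


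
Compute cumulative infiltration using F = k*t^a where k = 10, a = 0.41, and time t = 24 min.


F = k * t^a = 10 * 24^0.41
F = 10 * 3.680329

36.8033 mm


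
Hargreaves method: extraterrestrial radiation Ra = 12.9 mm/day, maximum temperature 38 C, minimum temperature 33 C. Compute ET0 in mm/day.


Tmean = (Tmax + Tmin)/2 = (38 + 33)/2 = 35.5
ET0 = 0.0023 * 12.9 * (35.5 + 17.8) * sqrt(38 - 33)
ET0 = 0.0023 * 12.9 * 53.3 * 2.236068

3.5361 mm/day


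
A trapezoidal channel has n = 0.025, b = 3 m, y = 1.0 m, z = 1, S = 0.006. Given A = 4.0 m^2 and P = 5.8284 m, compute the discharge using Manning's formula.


R = A/P = 4.0/5.8284 = 0.686295
Q = (1/0.025) * 4.0 * 0.686295^(2/3) * 0.006^0.5

9.6428 m^3/s


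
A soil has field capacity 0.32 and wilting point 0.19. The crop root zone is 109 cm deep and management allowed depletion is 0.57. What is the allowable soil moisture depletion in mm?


SMD = (FC - PWP) * d * MAD * 10
SMD = (0.32 - 0.19) * 109 * 0.57 * 10
SMD = 0.1300 * 109 * 0.57 * 10

80.7690 mm


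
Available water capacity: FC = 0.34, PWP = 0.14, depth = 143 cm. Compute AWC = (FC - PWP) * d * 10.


AWC = (FC - PWP) * d * 10
AWC = (0.34 - 0.14) * 143 * 10
AWC = 0.2000 * 143 * 10

286.0000 mm


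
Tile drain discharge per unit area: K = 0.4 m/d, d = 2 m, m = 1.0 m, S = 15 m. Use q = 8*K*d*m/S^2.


q = 8*K*d*m/S^2
q = 8*0.4*2*1.0/15^2
q = 6.4000 / 225

0.0284 m/d


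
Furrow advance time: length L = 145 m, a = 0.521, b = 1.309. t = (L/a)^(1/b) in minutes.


t = (L/a)^(1/b)
t = (145/0.521)^(1/1.309)
t = 278.310940^(1/1.309)

73.7020 min


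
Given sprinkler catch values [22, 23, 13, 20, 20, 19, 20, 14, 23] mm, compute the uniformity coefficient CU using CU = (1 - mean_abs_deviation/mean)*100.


mean = 19.333333 mm
MAD = 2.666667 mm
CU = (1 - 2.666667/19.333333)*100

86.2069 %


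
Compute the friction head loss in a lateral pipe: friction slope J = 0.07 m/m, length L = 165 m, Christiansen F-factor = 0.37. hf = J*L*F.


hf = J * L * F = 0.07 * 165 * 0.37 = 4.2735 m

4.2735 m


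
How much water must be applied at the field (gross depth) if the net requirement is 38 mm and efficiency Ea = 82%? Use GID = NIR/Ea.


Ea = 82% = 0.82
GID = NIR / Ea = 38 / 0.82 = 46.3415 mm

46.3415 mm


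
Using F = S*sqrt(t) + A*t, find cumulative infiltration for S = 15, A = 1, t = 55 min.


F = S*sqrt(t) + A*t
F = 15*sqrt(55) + 1*55
F = 15*7.416198 + 55

166.2430 mm


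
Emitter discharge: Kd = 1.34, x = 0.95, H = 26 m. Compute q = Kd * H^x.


q = Kd * H^x = 1.34 * 26^0.95 = 1.34 * 22.091473

29.6026 L/h


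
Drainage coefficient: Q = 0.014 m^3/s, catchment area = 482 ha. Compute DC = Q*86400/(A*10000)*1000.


DC = Q * 86400 / (A * 10000) * 1000
DC = 0.014 * 86400 / (482 * 10000) * 1000
DC = 1209600.0000 / 4820000

0.2510 mm/day


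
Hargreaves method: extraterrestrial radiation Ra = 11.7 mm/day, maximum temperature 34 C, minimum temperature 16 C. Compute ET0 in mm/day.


Tmean = (Tmax + Tmin)/2 = (34 + 16)/2 = 25.0
ET0 = 0.0023 * 11.7 * (25.0 + 17.8) * sqrt(34 - 16)
ET0 = 0.0023 * 11.7 * 42.8 * 4.242641

4.8865 mm/day


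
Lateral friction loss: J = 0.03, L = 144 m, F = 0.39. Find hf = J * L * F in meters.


hf = J * L * F = 0.03 * 144 * 0.39 = 1.6848 m

1.6848 m


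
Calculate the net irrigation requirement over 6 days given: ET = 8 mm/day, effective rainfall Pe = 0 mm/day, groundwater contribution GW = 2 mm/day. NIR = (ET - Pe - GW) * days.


Daily deficit = ET - Pe - GW = 8 - 0 - 2 = 6 mm/day
NIR = 6 * 6 = 36 mm

36.0000 mm


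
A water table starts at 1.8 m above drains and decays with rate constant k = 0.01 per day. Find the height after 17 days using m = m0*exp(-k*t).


m = m0 * exp(-k*t)
m = 1.8 * exp(-0.01 * 17)
m = 1.8 * exp(-0.1700)

1.5186 m


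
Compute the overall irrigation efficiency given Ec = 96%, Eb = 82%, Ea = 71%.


Ec = 0.96, Eb = 0.82, Ea = 0.71
E = 0.96 * 0.82 * 0.71 * 100 = 55.8912%

55.8912 %


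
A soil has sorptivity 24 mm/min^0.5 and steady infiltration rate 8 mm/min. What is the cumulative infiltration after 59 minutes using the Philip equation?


F = S*sqrt(t) + A*t
F = 24*sqrt(59) + 8*59
F = 24*7.681146 + 472

656.3475 mm


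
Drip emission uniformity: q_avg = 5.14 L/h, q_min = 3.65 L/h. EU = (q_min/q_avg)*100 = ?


EU = (q_min/q_avg)*100 = (3.65/5.14)*100 = 71.0117%

71.0117 %


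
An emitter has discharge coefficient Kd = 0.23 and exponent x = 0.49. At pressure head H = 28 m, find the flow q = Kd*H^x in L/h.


q = Kd * H^x = 0.23 * 28^0.49 = 0.23 * 5.118084

1.1772 L/h


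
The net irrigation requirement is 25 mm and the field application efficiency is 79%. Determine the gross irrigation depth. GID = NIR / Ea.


Ea = 79% = 0.79
GID = NIR / Ea = 25 / 0.79 = 31.6456 mm

31.6456 mm


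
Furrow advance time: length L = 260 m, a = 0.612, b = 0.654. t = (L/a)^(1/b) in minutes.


t = (L/a)^(1/b)
t = (260/0.612)^(1/0.654)
t = 424.836601^(1/0.654)

10439.6986 min


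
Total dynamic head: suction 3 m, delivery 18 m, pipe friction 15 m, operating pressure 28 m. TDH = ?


TDH = Hs + Hd + hf + Hp = 3 + 18 + 15 + 28 = 64

64 m


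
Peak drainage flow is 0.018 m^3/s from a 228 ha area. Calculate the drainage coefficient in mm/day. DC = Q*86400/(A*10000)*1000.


DC = Q * 86400 / (A * 10000) * 1000
DC = 0.018 * 86400 / (228 * 10000) * 1000
DC = 1555200.0000 / 2280000

0.6821 mm/day


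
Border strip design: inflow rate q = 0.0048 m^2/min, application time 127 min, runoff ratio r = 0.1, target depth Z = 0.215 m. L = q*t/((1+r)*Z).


L = q*t/((1+r)*Z)
L = 0.0048*127/((1+0.1)*0.215)
L = 0.6096/0.2365

2.5776 m


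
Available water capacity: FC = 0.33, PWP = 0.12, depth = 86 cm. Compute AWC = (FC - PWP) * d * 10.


AWC = (FC - PWP) * d * 10
AWC = (0.33 - 0.12) * 86 * 10
AWC = 0.2100 * 86 * 10

180.6000 mm


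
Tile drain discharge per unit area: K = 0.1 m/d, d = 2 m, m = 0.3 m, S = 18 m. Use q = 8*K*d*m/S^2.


q = 8*K*d*m/S^2
q = 8*0.1*2*0.3/18^2
q = 0.4800 / 324

0.0015 m/d


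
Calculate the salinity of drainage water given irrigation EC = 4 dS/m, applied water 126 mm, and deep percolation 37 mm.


EC_dw = EC_iw * D_iw / D_dw
EC_dw = 4 * 126 / 37
EC_dw = 504 / 37

13.6216 dS/m


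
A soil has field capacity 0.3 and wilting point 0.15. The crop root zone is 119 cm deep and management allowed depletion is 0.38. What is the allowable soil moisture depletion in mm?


SMD = (FC - PWP) * d * MAD * 10
SMD = (0.3 - 0.15) * 119 * 0.38 * 10
SMD = 0.1500 * 119 * 0.38 * 10

67.8300 mm


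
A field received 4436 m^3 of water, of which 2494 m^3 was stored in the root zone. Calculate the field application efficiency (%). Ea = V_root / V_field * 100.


Ea = V_root / V_field * 100 = 2494 / 4436 * 100 = 56.2218%

56.2218 %


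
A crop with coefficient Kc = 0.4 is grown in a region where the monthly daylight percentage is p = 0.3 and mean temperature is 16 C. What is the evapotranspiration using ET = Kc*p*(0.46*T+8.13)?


ET = Kc * p * (0.46*T + 8.13)
ET = 0.4 * 0.3 * (0.46*16 + 8.13)
ET = 0.4 * 0.3 * 15.4900

1.8588 mm/day


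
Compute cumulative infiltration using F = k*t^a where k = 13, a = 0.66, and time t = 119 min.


F = k * t^a = 13 * 119^0.66
F = 13 * 23.434786

304.6522 mm


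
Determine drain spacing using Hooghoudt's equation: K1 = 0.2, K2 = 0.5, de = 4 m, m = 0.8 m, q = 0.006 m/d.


S^2 = 8*K2*de*m/q + 4*K1*m^2/q
S^2 = 8*0.5*4*0.8/0.006 + 4*0.2*0.8^2/0.006
S = sqrt(2218.6667)

47.1027 m


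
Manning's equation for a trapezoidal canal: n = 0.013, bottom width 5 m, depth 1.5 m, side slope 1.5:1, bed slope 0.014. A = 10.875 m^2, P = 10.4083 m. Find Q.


R = A/P = 10.875/10.4083 = 1.044839
Q = (1/0.013) * 10.875 * 1.044839^(2/3) * 0.014^0.5

101.9177 m^3/s


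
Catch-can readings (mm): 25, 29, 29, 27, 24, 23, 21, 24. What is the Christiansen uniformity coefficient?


mean = 25.250000 mm
MAD = 2.312500 mm
CU = (1 - 2.312500/25.250000)*100

90.8416 %


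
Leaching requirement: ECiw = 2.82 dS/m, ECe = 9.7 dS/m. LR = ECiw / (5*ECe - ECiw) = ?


LR = ECiw / (5*ECe - ECiw)
LR = 2.82 / (5*9.7 - 2.82)
LR = 2.82 / 45.6800

0.0617


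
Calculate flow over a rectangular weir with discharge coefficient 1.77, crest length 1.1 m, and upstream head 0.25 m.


Q = C * L * H^(3/2) = 1.77 * 1.1 * 0.25^1.5 = 1.77 * 1.1 * 0.125000

0.2434 m^3/s


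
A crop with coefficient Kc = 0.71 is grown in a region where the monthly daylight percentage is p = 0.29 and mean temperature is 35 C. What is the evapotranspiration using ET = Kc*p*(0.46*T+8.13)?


ET = Kc * p * (0.46*T + 8.13)
ET = 0.71 * 0.29 * (0.46*35 + 8.13)
ET = 0.71 * 0.29 * 24.2300

4.9890 mm/day


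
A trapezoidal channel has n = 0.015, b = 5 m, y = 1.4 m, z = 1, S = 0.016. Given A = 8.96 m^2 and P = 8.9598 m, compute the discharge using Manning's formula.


R = A/P = 8.96/8.9598 = 1.000022
Q = (1/0.015) * 8.96 * 1.000022^(2/3) * 0.016^0.5

75.5585 m^3/s


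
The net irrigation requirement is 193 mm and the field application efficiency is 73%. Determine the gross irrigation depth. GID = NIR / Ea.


Ea = 73% = 0.73
GID = NIR / Ea = 193 / 0.73 = 264.3836 mm

264.3836 mm


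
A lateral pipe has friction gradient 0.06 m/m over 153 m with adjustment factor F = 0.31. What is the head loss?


hf = J * L * F = 0.06 * 153 * 0.31 = 2.8458 m

2.8458 m


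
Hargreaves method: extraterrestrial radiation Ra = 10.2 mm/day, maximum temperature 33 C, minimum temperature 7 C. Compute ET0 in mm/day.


Tmean = (Tmax + Tmin)/2 = (33 + 7)/2 = 20.0
ET0 = 0.0023 * 10.2 * (20.0 + 17.8) * sqrt(33 - 7)
ET0 = 0.0023 * 10.2 * 37.8 * 5.099020

4.5217 mm/day


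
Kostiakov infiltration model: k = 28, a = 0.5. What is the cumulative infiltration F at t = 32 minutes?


F = k * t^a = 28 * 32^0.5
F = 28 * 5.656854

158.3919 mm


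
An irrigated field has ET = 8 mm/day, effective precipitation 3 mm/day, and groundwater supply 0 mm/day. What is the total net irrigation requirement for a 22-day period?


Daily deficit = ET - Pe - GW = 8 - 3 - 0 = 5 mm/day
NIR = 5 * 22 = 110 mm

110.0000 mm


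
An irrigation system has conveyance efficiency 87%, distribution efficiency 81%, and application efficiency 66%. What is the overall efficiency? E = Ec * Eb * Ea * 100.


Ec = 0.87, Eb = 0.81, Ea = 0.66
E = 0.87 * 0.81 * 0.66 * 100 = 46.5102%

46.5102 %


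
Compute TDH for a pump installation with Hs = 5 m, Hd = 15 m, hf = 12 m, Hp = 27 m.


TDH = Hs + Hd + hf + Hp = 5 + 15 + 12 + 27 = 59

59 m


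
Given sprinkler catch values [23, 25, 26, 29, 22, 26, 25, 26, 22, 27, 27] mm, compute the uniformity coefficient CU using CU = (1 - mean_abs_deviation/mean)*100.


mean = 25.272727 mm
MAD = 1.702479 mm
CU = (1 - 1.702479/25.272727)*100

93.2636 %


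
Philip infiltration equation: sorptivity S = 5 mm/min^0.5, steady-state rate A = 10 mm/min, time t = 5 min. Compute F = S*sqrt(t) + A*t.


F = S*sqrt(t) + A*t
F = 5*sqrt(5) + 10*5
F = 5*2.236068 + 50

61.1803 mm


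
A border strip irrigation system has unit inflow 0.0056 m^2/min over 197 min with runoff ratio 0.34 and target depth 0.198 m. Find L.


L = q*t/((1+r)*Z)
L = 0.0056*197/((1+0.34)*0.198)
L = 1.1032/0.26532

4.1580 m


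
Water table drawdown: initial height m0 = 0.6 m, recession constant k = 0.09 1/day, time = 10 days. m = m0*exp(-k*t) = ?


m = m0 * exp(-k*t)
m = 0.6 * exp(-0.09 * 10)
m = 0.6 * exp(-0.9000)

0.2439 m


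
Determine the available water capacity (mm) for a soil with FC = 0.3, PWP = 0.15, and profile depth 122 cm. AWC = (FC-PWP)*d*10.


AWC = (FC - PWP) * d * 10
AWC = (0.3 - 0.15) * 122 * 10
AWC = 0.1500 * 122 * 10

183.0000 mm


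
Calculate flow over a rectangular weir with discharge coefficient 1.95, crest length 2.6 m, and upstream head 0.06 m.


Q = C * L * H^(3/2) = 1.95 * 2.6 * 0.06^1.5 = 1.95 * 2.6 * 0.014697

0.0745 m^3/s


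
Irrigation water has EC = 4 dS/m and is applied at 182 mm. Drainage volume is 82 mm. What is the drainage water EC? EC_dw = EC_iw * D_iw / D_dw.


EC_dw = EC_iw * D_iw / D_dw
EC_dw = 4 * 182 / 82
EC_dw = 728 / 82

8.8780 dS/m


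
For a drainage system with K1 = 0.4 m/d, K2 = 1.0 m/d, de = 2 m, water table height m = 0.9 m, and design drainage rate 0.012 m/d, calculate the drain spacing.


S^2 = 8*K2*de*m/q + 4*K1*m^2/q
S^2 = 8*1.0*2*0.9/0.012 + 4*0.4*0.9^2/0.012
S = sqrt(1308.0000)

36.1663 m


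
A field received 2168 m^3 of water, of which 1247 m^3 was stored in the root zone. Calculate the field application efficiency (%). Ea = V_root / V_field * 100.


Ea = V_root / V_field * 100 = 1247 / 2168 * 100 = 57.5185%

57.5185 %


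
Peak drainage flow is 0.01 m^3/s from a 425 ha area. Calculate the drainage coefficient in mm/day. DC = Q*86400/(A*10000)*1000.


DC = Q * 86400 / (A * 10000) * 1000
DC = 0.01 * 86400 / (425 * 10000) * 1000
DC = 864000.0000 / 4250000

0.2033 mm/day


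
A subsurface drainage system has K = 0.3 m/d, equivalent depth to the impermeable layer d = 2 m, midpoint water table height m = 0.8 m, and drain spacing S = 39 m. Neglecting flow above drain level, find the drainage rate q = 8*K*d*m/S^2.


q = 8*K*d*m/S^2
q = 8*0.3*2*0.8/39^2
q = 3.8400 / 1521

0.0025 m/d


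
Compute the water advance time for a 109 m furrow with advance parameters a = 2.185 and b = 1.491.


t = (L/a)^(1/b)
t = (109/2.185)^(1/1.491)
t = 49.885584^(1/1.491)

13.7663 min


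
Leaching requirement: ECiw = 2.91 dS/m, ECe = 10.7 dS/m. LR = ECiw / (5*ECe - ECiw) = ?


LR = ECiw / (5*ECe - ECiw)
LR = 2.91 / (5*10.7 - 2.91)
LR = 2.91 / 50.5900

0.0575


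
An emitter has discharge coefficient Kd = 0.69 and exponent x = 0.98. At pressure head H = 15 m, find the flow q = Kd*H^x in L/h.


q = Kd * H^x = 0.69 * 15^0.98 = 0.69 * 14.209194

9.8043 L/h


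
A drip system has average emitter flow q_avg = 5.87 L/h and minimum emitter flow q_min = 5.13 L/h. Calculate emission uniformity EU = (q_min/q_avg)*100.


EU = (q_min/q_avg)*100 = (5.13/5.87)*100 = 87.3935%

87.3935 %


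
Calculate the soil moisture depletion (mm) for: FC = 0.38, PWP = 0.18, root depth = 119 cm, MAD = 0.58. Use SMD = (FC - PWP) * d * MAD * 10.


SMD = (FC - PWP) * d * MAD * 10
SMD = (0.38 - 0.18) * 119 * 0.58 * 10
SMD = 0.2000 * 119 * 0.58 * 10

138.0400 mm


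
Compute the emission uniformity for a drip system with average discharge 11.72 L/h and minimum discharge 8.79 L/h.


EU = (q_min/q_avg)*100 = (8.79/11.72)*100 = 75.0000%

75.0000 %


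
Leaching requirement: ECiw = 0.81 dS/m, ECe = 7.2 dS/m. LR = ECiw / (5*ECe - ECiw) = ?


LR = ECiw / (5*ECe - ECiw)
LR = 0.81 / (5*7.2 - 0.81)
LR = 0.81 / 35.1900

0.0230


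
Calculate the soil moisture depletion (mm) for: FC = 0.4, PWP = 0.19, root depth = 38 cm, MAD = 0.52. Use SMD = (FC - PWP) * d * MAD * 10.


SMD = (FC - PWP) * d * MAD * 10
SMD = (0.4 - 0.19) * 38 * 0.52 * 10
SMD = 0.2100 * 38 * 0.52 * 10

41.4960 mm


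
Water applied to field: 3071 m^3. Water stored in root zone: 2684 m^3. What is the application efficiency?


Ea = V_root / V_field * 100 = 2684 / 3071 * 100 = 87.3982%

87.3982 %


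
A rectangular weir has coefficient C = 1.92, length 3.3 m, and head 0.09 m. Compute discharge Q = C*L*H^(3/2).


Q = C * L * H^(3/2) = 1.92 * 3.3 * 0.09^1.5 = 1.92 * 3.3 * 0.027000

0.1711 m^3/s


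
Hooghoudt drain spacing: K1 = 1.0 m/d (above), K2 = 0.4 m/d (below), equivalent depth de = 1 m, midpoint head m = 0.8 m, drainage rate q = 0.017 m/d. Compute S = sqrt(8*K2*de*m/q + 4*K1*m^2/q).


S^2 = 8*K2*de*m/q + 4*K1*m^2/q
S^2 = 8*0.4*1*0.8/0.017 + 4*1.0*0.8^2/0.017
S = sqrt(301.1765)

17.3544 m


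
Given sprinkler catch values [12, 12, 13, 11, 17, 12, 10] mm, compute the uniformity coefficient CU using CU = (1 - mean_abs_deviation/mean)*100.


mean = 12.428571 mm
MAD = 1.469388 mm
CU = (1 - 1.469388/12.428571)*100

88.1773 %


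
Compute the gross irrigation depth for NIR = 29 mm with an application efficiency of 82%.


Ea = 82% = 0.82
GID = NIR / Ea = 29 / 0.82 = 35.3659 mm

35.3659 mm


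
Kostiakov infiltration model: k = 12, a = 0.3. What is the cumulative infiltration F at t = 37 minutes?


F = k * t^a = 12 * 37^0.3
F = 12 * 2.954340

35.4521 mm


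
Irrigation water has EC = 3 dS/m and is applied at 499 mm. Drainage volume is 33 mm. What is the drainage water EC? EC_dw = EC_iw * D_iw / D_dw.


EC_dw = EC_iw * D_iw / D_dw
EC_dw = 3 * 499 / 33
EC_dw = 1497 / 33

45.3636 dS/m


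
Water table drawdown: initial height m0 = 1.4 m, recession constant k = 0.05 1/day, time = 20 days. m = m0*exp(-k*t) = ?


m = m0 * exp(-k*t)
m = 1.4 * exp(-0.05 * 20)
m = 1.4 * exp(-1.0000)

0.5150 m


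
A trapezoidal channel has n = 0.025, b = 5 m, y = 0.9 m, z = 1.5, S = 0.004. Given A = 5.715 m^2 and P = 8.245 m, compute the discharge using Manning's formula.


R = A/P = 5.715/8.245 = 0.693147
Q = (1/0.025) * 5.715 * 0.693147^(2/3) * 0.004^0.5

11.3237 m^3/s


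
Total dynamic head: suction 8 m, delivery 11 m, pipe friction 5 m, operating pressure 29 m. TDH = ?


TDH = Hs + Hd + hf + Hp = 8 + 11 + 5 + 29 = 53

53 m


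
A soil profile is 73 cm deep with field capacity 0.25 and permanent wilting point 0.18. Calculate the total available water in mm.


AWC = (FC - PWP) * d * 10
AWC = (0.25 - 0.18) * 73 * 10
AWC = 0.0700 * 73 * 10

51.1000 mm


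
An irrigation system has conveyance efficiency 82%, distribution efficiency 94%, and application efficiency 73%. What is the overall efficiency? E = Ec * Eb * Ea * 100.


Ec = 0.82, Eb = 0.94, Ea = 0.73
E = 0.82 * 0.94 * 0.73 * 100 = 56.2684%

56.2684 %


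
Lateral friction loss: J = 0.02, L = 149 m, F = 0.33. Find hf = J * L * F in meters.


hf = J * L * F = 0.02 * 149 * 0.33 = 0.9834 m

0.9834 m


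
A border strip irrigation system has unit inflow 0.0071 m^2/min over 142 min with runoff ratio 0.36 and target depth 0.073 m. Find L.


L = q*t/((1+r)*Z)
L = 0.0071*142/((1+0.36)*0.073)
L = 1.0082/0.09928

10.1551 m


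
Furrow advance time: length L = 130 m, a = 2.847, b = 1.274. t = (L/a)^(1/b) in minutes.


t = (L/a)^(1/b)
t = (130/2.847)^(1/1.274)
t = 45.662100^(1/1.274)

20.0740 min


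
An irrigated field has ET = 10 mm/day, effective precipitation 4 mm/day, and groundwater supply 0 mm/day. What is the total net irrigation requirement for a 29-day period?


Daily deficit = ET - Pe - GW = 10 - 4 - 0 = 6 mm/day
NIR = 6 * 29 = 174 mm

174.0000 mm


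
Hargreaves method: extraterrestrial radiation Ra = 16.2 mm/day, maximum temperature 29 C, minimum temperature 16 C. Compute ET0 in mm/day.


Tmean = (Tmax + Tmin)/2 = (29 + 16)/2 = 22.5
ET0 = 0.0023 * 16.2 * (22.5 + 17.8) * sqrt(29 - 16)
ET0 = 0.0023 * 16.2 * 40.3 * 3.605551

5.4140 mm/day


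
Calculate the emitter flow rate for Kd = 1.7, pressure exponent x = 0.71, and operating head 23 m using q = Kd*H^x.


q = Kd * H^x = 1.7 * 23^0.71 = 1.7 * 9.264602

15.7498 L/h


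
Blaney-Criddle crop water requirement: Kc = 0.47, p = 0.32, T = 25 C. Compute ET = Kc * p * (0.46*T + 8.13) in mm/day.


ET = Kc * p * (0.46*T + 8.13)
ET = 0.47 * 0.32 * (0.46*25 + 8.13)
ET = 0.47 * 0.32 * 19.6300

2.9524 mm/day


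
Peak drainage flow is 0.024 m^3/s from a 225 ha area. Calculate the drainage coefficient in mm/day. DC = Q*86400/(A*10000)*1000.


DC = Q * 86400 / (A * 10000) * 1000
DC = 0.024 * 86400 / (225 * 10000) * 1000
DC = 2073600.0000 / 2250000

0.9216 mm/day


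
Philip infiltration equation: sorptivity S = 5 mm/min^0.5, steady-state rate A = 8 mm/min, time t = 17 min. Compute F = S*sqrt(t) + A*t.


F = S*sqrt(t) + A*t
F = 5*sqrt(17) + 8*17
F = 5*4.123106 + 136

156.6155 mm


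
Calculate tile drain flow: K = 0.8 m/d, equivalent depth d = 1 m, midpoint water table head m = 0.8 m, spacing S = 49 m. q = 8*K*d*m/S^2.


q = 8*K*d*m/S^2
q = 8*0.8*1*0.8/49^2
q = 5.1200 / 2401

0.0021 m/d


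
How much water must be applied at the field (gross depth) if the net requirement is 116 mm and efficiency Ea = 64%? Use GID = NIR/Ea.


Ea = 64% = 0.64
GID = NIR / Ea = 116 / 0.64 = 181.2500 mm

181.2500 mm


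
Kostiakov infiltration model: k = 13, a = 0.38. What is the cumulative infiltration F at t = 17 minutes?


F = k * t^a = 13 * 17^0.38
F = 13 * 2.934746

38.1517 mm


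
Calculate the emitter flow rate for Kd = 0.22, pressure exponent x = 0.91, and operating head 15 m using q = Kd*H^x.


q = Kd * H^x = 0.22 * 15^0.91 = 0.22 * 11.755553

2.5862 L/h


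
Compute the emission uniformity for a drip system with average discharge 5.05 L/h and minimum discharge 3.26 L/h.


EU = (q_min/q_avg)*100 = (3.26/5.05)*100 = 64.5545%

64.5545 %


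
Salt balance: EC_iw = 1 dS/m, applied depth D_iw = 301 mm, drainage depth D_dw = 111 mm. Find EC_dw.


EC_dw = EC_iw * D_iw / D_dw
EC_dw = 1 * 301 / 111
EC_dw = 301 / 111

2.7117 dS/m


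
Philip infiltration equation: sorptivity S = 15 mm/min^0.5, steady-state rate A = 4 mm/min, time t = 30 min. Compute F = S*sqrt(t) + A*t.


F = S*sqrt(t) + A*t
F = 15*sqrt(30) + 4*30
F = 15*5.477226 + 120

202.1584 mm


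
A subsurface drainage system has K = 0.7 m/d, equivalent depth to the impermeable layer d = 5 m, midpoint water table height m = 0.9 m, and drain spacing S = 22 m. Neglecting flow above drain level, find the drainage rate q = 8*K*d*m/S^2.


q = 8*K*d*m/S^2
q = 8*0.7*5*0.9/22^2
q = 25.2000 / 484

0.0521 m/d


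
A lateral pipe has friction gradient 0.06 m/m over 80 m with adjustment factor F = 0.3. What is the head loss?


hf = J * L * F = 0.06 * 80 * 0.3 = 1.4400 m

1.4400 m


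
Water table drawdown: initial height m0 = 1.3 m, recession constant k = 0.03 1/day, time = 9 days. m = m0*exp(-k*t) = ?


m = m0 * exp(-k*t)
m = 1.3 * exp(-0.03 * 9)
m = 1.3 * exp(-0.2700)

0.9924 m


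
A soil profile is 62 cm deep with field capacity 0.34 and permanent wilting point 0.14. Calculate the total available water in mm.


AWC = (FC - PWP) * d * 10
AWC = (0.34 - 0.14) * 62 * 10
AWC = 0.2000 * 62 * 10

124.0000 mm


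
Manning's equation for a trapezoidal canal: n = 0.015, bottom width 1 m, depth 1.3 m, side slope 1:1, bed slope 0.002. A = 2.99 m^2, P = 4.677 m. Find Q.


R = A/P = 2.99/4.677 = 0.639299
Q = (1/0.015) * 2.99 * 0.639299^(2/3) * 0.002^0.5

6.6155 m^3/s


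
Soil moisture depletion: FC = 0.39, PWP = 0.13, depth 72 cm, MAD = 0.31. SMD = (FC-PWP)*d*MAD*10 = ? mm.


SMD = (FC - PWP) * d * MAD * 10
SMD = (0.39 - 0.13) * 72 * 0.31 * 10
SMD = 0.2600 * 72 * 0.31 * 10

58.0320 mm


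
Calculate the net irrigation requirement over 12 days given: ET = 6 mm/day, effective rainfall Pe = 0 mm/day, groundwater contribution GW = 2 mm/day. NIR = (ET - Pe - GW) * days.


Daily deficit = ET - Pe - GW = 6 - 0 - 2 = 4 mm/day
NIR = 4 * 12 = 48 mm

48.0000 mm


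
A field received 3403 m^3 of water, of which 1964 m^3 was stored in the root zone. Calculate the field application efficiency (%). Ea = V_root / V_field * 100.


Ea = V_root / V_field * 100 = 1964 / 3403 * 100 = 57.7138%

57.7138 %


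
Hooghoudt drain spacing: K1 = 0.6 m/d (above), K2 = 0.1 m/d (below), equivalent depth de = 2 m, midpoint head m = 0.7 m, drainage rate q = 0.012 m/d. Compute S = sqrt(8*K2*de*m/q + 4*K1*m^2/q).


S^2 = 8*K2*de*m/q + 4*K1*m^2/q
S^2 = 8*0.1*2*0.7/0.012 + 4*0.6*0.7^2/0.012
S = sqrt(191.3333)

13.8323 m


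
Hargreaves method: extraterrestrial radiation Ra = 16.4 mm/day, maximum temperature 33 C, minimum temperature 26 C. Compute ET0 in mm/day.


Tmean = (Tmax + Tmin)/2 = (33 + 26)/2 = 29.5
ET0 = 0.0023 * 16.4 * (29.5 + 17.8) * sqrt(33 - 26)
ET0 = 0.0023 * 16.4 * 47.3 * 2.645751

4.7204 mm/day


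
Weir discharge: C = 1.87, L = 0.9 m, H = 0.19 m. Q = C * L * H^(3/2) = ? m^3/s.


Q = C * L * H^(3/2) = 1.87 * 0.9 * 0.19^1.5 = 1.87 * 0.9 * 0.082819

0.1394 m^3/s


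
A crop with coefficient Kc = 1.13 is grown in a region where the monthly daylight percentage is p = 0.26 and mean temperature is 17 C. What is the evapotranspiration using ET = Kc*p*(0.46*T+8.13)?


ET = Kc * p * (0.46*T + 8.13)
ET = 1.13 * 0.26 * (0.46*17 + 8.13)
ET = 1.13 * 0.26 * 15.9500

4.6861 mm/day


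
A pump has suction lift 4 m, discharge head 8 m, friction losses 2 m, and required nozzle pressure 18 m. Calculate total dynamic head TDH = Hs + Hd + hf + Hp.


TDH = Hs + Hd + hf + Hp = 4 + 8 + 2 + 18 = 32

32 m


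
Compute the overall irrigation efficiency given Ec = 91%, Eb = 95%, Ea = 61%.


Ec = 0.91, Eb = 0.95, Ea = 0.61
E = 0.91 * 0.95 * 0.61 * 100 = 52.7345%

52.7345 %


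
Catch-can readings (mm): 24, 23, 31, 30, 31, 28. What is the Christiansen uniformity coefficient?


mean = 27.833333 mm
MAD = 2.888889 mm
CU = (1 - 2.888889/27.833333)*100

89.6208 %


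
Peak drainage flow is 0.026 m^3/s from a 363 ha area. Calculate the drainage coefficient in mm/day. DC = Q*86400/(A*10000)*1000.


DC = Q * 86400 / (A * 10000) * 1000
DC = 0.026 * 86400 / (363 * 10000) * 1000
DC = 2246400.0000 / 3630000

0.6188 mm/day


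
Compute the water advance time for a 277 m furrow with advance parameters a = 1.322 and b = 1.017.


t = (L/a)^(1/b)
t = (277/1.322)^(1/1.017)
t = 209.531014^(1/1.017)

191.6226 min


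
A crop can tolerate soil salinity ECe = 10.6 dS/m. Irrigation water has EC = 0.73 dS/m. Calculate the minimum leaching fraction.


LR = ECiw / (5*ECe - ECiw)
LR = 0.73 / (5*10.6 - 0.73)
LR = 0.73 / 52.2700

0.0140


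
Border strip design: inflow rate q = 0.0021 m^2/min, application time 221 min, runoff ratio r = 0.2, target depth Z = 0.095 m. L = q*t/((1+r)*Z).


L = q*t/((1+r)*Z)
L = 0.0021*221/((1+0.2)*0.095)
L = 0.4641/0.114

4.0711 m


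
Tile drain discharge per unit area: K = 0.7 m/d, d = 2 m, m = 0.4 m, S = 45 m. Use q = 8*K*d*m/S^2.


q = 8*K*d*m/S^2
q = 8*0.7*2*0.4/45^2
q = 4.4800 / 2025

0.0022 m/d


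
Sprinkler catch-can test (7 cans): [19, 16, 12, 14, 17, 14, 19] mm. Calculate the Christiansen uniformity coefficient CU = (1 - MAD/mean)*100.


mean = 15.857143 mm
MAD = 2.163265 mm
CU = (1 - 2.163265/15.857143)*100

86.3578 %


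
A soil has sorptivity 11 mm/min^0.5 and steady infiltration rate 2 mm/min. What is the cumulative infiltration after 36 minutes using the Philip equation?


F = S*sqrt(t) + A*t
F = 11*sqrt(36) + 2*36
F = 11*6.000000 + 72

138.0000 mm


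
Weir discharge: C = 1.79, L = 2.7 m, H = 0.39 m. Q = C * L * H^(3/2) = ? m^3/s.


Q = C * L * H^(3/2) = 1.79 * 2.7 * 0.39^1.5 = 1.79 * 2.7 * 0.243555

1.1771 m^3/s


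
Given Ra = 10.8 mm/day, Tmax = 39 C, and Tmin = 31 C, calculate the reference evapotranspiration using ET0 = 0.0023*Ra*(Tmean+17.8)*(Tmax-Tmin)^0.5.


Tmean = (Tmax + Tmin)/2 = (39 + 31)/2 = 35.0
ET0 = 0.0023 * 10.8 * (35.0 + 17.8) * sqrt(39 - 31)
ET0 = 0.0023 * 10.8 * 52.8 * 2.828427

3.7096 mm/day


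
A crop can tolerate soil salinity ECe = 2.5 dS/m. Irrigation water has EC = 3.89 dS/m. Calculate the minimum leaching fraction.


LR = ECiw / (5*ECe - ECiw)
LR = 3.89 / (5*2.5 - 3.89)
LR = 3.89 / 8.6100

0.4518


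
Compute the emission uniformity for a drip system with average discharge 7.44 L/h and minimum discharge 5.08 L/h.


EU = (q_min/q_avg)*100 = (5.08/7.44)*100 = 68.2796%

68.2796 %


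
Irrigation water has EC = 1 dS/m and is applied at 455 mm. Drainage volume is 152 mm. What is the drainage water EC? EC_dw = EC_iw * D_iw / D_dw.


EC_dw = EC_iw * D_iw / D_dw
EC_dw = 1 * 455 / 152
EC_dw = 455 / 152

2.9934 dS/m


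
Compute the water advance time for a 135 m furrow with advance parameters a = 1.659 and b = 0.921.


t = (L/a)^(1/b)
t = (135/1.659)^(1/0.921)
t = 81.374322^(1/0.921)

118.6757 min


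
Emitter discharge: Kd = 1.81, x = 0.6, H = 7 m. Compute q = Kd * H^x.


q = Kd * H^x = 1.81 * 7^0.6 = 1.81 * 3.214096

5.8175 L/h


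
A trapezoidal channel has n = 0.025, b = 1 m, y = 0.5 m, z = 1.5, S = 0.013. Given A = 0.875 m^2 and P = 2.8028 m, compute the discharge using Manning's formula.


R = A/P = 0.875/2.8028 = 0.312188
Q = (1/0.025) * 0.875 * 0.312188^(2/3) * 0.013^0.5

1.8365 m^3/s


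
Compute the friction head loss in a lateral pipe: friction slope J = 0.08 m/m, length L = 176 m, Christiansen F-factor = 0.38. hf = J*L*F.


hf = J * L * F = 0.08 * 176 * 0.38 = 5.3504 m

5.3504 m


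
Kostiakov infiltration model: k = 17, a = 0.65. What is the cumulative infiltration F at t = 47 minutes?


F = k * t^a = 17 * 47^0.65
F = 17 * 12.214160

207.6407 mm


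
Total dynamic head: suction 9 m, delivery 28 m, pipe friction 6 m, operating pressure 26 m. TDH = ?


TDH = Hs + Hd + hf + Hp = 9 + 28 + 6 + 26 = 69

69 m


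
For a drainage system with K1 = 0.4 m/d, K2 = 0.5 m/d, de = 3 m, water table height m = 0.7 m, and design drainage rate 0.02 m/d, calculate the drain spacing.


S^2 = 8*K2*de*m/q + 4*K1*m^2/q
S^2 = 8*0.5*3*0.7/0.02 + 4*0.4*0.7^2/0.02
S = sqrt(459.2000)

21.4290 m


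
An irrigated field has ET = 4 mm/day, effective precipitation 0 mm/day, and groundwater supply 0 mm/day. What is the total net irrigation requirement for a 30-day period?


Daily deficit = ET - Pe - GW = 4 - 0 - 0 = 4 mm/day
NIR = 4 * 30 = 120 mm

120.0000 mm


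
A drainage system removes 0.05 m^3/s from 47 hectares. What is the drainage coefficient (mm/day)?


DC = Q * 86400 / (A * 10000) * 1000
DC = 0.05 * 86400 / (47 * 10000) * 1000
DC = 4320000.0000 / 470000

9.1915 mm/day


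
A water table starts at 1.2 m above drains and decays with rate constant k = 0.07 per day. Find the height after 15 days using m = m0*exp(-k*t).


m = m0 * exp(-k*t)
m = 1.2 * exp(-0.07 * 15)
m = 1.2 * exp(-1.0500)

0.4199 m


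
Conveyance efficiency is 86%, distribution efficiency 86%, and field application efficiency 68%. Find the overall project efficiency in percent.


Ec = 0.86, Eb = 0.86, Ea = 0.68
E = 0.86 * 0.86 * 0.68 * 100 = 50.2928%

50.2928 %


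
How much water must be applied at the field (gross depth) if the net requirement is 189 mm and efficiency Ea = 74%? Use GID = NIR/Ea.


Ea = 74% = 0.74
GID = NIR / Ea = 189 / 0.74 = 255.4054 mm

255.4054 mm


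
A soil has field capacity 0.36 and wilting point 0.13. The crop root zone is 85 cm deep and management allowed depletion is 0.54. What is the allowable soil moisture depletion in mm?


SMD = (FC - PWP) * d * MAD * 10
SMD = (0.36 - 0.13) * 85 * 0.54 * 10
SMD = 0.2300 * 85 * 0.54 * 10

105.5700 mm


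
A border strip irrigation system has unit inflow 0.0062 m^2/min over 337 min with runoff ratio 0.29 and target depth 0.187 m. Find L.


L = q*t/((1+r)*Z)
L = 0.0062*337/((1+0.29)*0.187)
L = 2.0894/0.24123

8.6614 m


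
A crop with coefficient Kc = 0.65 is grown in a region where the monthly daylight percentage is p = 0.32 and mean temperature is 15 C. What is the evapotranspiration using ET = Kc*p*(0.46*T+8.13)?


ET = Kc * p * (0.46*T + 8.13)
ET = 0.65 * 0.32 * (0.46*15 + 8.13)
ET = 0.65 * 0.32 * 15.0300

3.1262 mm/day


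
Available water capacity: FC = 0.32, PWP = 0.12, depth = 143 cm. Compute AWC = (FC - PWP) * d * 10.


AWC = (FC - PWP) * d * 10
AWC = (0.32 - 0.12) * 143 * 10
AWC = 0.2000 * 143 * 10

286.0000 mm


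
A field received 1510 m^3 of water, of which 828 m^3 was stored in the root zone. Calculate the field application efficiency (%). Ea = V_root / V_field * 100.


Ea = V_root / V_field * 100 = 828 / 1510 * 100 = 54.8344%

54.8344 %


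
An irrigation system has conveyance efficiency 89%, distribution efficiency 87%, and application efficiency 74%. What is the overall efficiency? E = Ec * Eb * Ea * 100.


Ec = 0.89, Eb = 0.87, Ea = 0.74
E = 0.89 * 0.87 * 0.74 * 100 = 57.2982%

57.2982 %
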